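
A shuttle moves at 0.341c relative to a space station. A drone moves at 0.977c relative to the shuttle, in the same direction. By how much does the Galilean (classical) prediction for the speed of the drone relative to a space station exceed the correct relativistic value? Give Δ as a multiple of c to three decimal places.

Δ = 0.329c

Galilean: u_cl = 0.977 + 0.341 = 1.3180.
Relativistic: u_rel = (0.977 + 0.341) / (1 + 0.977·0.341) = 1.3180/1.3332 = 0.9886.
Δ = 1.3180 − 0.9886 = 0.3294.
(The classical prediction exceeds c; the relativistic result does not.)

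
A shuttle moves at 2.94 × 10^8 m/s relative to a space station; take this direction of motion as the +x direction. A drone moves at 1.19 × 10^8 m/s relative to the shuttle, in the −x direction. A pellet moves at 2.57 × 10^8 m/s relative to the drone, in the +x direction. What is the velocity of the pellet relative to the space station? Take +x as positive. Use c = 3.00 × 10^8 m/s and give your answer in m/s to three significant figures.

Apply u = (u' + v)/(1 + u'v/c²) successively, working outward toward the space station.
(Dividing each given speed by c = 3.00 × 10^8 m/s to work in units of c.)
Start: velocity of the shuttle relative to the space station = 0.9800c.
Compose with the drone (u' = -0.397 in the shuttle frame): u_1 = (-0.397 + 0.980) / (1 + (-0.397)·0.980) = 0.5833/0.6113 = 0.9543.
Compose with the pellet (u' = 0.857 in the drone frame): u_2 = (0.857 + 0.954) / (1 + 0.857·0.954) = 1.8110/1.8175 = 0.9964.
So u = 0.9964 × 3.00 × 10^8 m/s.

+2.99 × 10^8 m/s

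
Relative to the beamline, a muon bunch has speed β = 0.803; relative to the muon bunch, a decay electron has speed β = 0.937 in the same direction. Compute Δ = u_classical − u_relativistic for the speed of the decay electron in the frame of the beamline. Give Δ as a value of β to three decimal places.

Galilean: u_cl = 0.937 + 0.803 = 1.7400.
Relativistic: u_rel = (0.937 + 0.803) / (1 + 0.937·0.803) = 1.7400/1.7524 = 0.9929.
Δ = 1.7400 − 0.9929 = 0.7471.
(The classical prediction exceeds c; the relativistic result does not.)

Δ = 0.747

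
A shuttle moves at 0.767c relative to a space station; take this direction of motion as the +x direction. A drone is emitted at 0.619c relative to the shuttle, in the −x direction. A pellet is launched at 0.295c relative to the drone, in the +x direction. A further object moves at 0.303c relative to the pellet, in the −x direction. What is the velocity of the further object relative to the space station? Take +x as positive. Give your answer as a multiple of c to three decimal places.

Apply u = (u' + v)/(1 + u'v/c²) successively, working outward toward the space station.
Start: velocity of the shuttle relative to the space station = 0.7670c.
Compose with the drone (u' = -0.619 in the shuttle frame): u_1 = (-0.619 + 0.767) / (1 + (-0.619)·0.767) = 0.1480/0.5252 = 0.2818.
Compose with the pellet (u' = 0.295 in the drone frame): u_2 = (0.295 + 0.282) / (1 + 0.295·0.282) = 0.5768/1.0831 = 0.5325.
Compose with the further object (u' = -0.303 in the pellet frame): u_3 = (-0.303 + 0.533) / (1 + (-0.303)·0.533) = 0.2295/0.8386 = 0.2737.

+0.274c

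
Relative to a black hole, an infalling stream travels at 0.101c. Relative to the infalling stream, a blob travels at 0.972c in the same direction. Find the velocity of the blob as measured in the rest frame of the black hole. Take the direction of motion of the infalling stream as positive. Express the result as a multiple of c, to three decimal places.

0.977c

With v = 0.101 and u' = 0.972 (in units of c),
u = (u' + v)/(1 + u'v/c²):
u = (0.972 + 0.101) / (1 + 0.972·0.101) = 1.0730/1.0982 = 0.9771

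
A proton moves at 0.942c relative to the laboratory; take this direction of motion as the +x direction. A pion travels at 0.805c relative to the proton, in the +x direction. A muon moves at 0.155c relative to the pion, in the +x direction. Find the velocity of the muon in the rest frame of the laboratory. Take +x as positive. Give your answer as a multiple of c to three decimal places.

Apply u = (u' + v)/(1 + u'v/c²) successively, working outward toward the laboratory.
Start: velocity of the proton relative to the laboratory = 0.9420c.
Compose with the pion (u' = 0.805 in the proton frame): u_1 = (0.805 + 0.942) / (1 + 0.805·0.942) = 1.7470/1.7583 = 0.9936.
Compose with the muon (u' = 0.155 in the pion frame): u_2 = (0.155 + 0.994) / (1 + 0.155·0.994) = 1.1486/1.1540 = 0.9953.

0.995c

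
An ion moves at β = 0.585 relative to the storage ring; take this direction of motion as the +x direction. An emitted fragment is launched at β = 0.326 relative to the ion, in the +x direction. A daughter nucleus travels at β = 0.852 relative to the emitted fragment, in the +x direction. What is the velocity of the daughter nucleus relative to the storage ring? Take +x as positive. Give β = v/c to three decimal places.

Apply u = (u' + v)/(1 + u'v/c²) successively, working outward toward the storage ring.
Start: velocity of the ion relative to the storage ring = 0.5850c.
Compose with the emitted fragment (u' = 0.326 in the ion frame): u_1 = (0.326 + 0.585) / (1 + 0.326·0.585) = 0.9110/1.1907 = 0.7651.
Compose with the daughter nucleus (u' = 0.852 in the emitted fragment frame): u_2 = (0.852 + 0.765) / (1 + 0.852·0.765) = 1.6171/1.6519 = 0.9790.

β = 0.979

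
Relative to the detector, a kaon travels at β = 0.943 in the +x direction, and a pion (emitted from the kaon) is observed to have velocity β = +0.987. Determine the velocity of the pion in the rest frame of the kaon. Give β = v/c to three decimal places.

Invert the composition law: u' = (u − v)/(1 − uv/c²).
u' = (0.987 − 0.943) / (1 − (0.987)(0.943)) = 0.0440/0.0693 = 0.6353.

β = +0.635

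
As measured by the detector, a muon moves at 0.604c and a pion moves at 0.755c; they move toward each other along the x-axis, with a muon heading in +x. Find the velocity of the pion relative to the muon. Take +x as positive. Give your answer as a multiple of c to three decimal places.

-0.933c

β_A = 0.604, β_B = -0.755.
Transform to A's frame with the inverse velocity-addition law: u' = (u − v)/(1 − uv/c²), taking u = β_B and v = β_A.
u' = (-0.755 − 0.604) / (1 − (0.604)(-0.755)) = -1.3590/1.4560 = -0.9334.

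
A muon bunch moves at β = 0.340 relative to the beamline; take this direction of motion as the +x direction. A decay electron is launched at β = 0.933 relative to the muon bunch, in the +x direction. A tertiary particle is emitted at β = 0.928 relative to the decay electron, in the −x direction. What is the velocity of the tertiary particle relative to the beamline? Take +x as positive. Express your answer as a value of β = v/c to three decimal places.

Apply u = (u' + v)/(1 + u'v/c²) successively, working outward toward the beamline.
Start: velocity of the muon bunch relative to the beamline = 0.3400c.
Compose with the decay electron (u' = 0.933 in the muon bunch frame): u_1 = (0.933 + 0.340) / (1 + 0.933·0.340) = 1.2730/1.3172 = 0.9664.
Compose with the tertiary particle (u' = -0.928 in the decay electron frame): u_2 = (-0.928 + 0.966) / (1 + (-0.928)·0.966) = 0.0384/0.1032 = 0.3725.

β = +0.373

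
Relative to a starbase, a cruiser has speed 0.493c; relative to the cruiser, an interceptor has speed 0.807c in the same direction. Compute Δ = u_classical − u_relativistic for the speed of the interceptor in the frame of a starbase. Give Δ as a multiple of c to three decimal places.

Galilean: u_cl = 0.807 + 0.493 = 1.3000.
Relativistic: u_rel = (0.807 + 0.493) / (1 + 0.807·0.493) = 1.3000/1.3979 = 0.9300.
Δ = 1.3000 − 0.9300 = 0.3700.
(The classical prediction exceeds c; the relativistic result does not.)

Δ = 0.370c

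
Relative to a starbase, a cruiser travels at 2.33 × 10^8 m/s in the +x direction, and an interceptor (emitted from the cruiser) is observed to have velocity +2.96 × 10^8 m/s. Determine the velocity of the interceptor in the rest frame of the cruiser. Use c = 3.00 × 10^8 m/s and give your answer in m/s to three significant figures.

+2.70 × 10^8 m/s

v = 0.777c, u = 0.987c.
Invert the composition law: u' = (u − v)/(1 − uv/c²).
u' = (0.987 − 0.777) / (1 − (0.987)(0.777)) = 0.2100/0.2337 = 0.8986.
u' = 0.8986 × 3.00 × 10^8 m/s.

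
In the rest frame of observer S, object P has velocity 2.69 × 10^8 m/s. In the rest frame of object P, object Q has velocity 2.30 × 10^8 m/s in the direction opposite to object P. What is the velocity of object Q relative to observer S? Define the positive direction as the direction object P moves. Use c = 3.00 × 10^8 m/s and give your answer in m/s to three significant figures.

In units of c (dividing by 3.00 × 10^8 m/s): v = 0.897, u' = -0.767.
u = (u' + v)/(1 + u'v/c²):
u = (-0.767 + 0.897) / (1 + (-0.767)·0.897) = 0.1300/0.3126 = 0.4159
Converting back: u = 0.4159 × 3.00 × 10^8 m/s.

+1.25 × 10^8 m/s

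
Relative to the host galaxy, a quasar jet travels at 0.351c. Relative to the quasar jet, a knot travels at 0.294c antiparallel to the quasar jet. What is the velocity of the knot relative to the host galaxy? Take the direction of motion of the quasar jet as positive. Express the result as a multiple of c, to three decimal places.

With v = 0.351 and u' = -0.294 (in units of c),
u = (u' + v)/(1 + u'v/c²):
u = (-0.294 + 0.351) / (1 + (-0.294)·0.351) = 0.0570/0.8968 = 0.0636
(Galilean addition would give +0.057c.)

+0.064c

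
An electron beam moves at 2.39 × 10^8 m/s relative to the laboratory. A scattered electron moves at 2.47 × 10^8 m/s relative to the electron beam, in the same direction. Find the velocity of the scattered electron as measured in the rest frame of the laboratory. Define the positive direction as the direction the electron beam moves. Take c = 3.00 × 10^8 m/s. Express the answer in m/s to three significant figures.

2.93 × 10^8 m/s

In units of c (dividing by 3.00 × 10^8 m/s): v = 0.797, u' = 0.823.
u = (u' + v)/(1 + u'v/c²):
u = (0.823 + 0.797) / (1 + 0.823·0.797) = 1.6200/1.6559 = 0.9783
Converting back: u = 0.9783 × 3.00 × 10^8 m/s.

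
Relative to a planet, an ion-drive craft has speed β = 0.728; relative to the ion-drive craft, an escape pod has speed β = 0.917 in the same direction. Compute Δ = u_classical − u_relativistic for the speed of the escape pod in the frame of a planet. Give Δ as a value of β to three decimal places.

Galilean: u_cl = 0.917 + 0.728 = 1.6450.
Relativistic: u_rel = (0.917 + 0.728) / (1 + 0.917·0.728) = 1.6450/1.6676 = 0.9865.
Δ = 1.6450 − 0.9865 = 0.6585.
(The classical prediction exceeds c; the relativistic result does not.)

Δ = 0.659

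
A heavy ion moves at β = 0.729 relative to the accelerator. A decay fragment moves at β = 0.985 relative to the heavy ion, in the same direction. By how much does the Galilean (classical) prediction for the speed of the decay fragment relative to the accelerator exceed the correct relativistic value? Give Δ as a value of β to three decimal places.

Δ = 0.716

Galilean: u_cl = 0.985 + 0.729 = 1.7140.
Relativistic: u_rel = (0.985 + 0.729) / (1 + 0.985·0.729) = 1.7140/1.7181 = 0.9976.
Δ = 1.7140 − 0.9976 = 0.7164.
(The classical prediction exceeds c; the relativistic result does not.)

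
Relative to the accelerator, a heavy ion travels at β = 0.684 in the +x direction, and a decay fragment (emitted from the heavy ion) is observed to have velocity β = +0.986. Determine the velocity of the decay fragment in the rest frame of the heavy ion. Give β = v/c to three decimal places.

Invert the composition law: u' = (u − v)/(1 − uv/c²).
u' = (0.986 − 0.684) / (1 − (0.986)(0.684)) = 0.3020/0.3256 = 0.9276.

β = +0.928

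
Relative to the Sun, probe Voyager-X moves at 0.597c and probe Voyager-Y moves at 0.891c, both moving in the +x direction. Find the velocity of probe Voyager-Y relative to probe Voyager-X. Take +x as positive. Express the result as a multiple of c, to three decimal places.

β_A = 0.597, β_B = 0.891.
Transform to A's frame with the inverse velocity-addition law: u' = (u − v)/(1 − uv/c²), taking u = β_B and v = β_A.
u' = (0.891 − 0.597) / (1 − (0.597)(0.891)) = 0.2940/0.4681 = 0.6281.

+0.628c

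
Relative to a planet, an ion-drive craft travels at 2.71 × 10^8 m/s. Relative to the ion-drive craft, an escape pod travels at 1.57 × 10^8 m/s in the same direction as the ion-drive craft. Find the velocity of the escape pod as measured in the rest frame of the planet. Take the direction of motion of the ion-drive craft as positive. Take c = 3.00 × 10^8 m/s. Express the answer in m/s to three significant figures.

In units of c (dividing by 3.00 × 10^8 m/s): v = 0.903, u' = 0.523.
u = (u' + v)/(1 + u'v/c²):
u = (0.523 + 0.903) / (1 + 0.523·0.903) = 1.4267/1.4727 = 0.9687
Converting back: u = 0.9687 × 3.00 × 10^8 m/s.

2.91 × 10^8 m/s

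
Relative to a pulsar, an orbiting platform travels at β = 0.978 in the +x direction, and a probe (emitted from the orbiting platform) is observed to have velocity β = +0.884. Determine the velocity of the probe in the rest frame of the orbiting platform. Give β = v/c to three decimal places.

Invert the composition law: u' = (u − v)/(1 − uv/c²).
u' = (0.884 − 0.978) / (1 − (0.884)(0.978)) = -0.0940/0.1354 = -0.6940.

β = -0.694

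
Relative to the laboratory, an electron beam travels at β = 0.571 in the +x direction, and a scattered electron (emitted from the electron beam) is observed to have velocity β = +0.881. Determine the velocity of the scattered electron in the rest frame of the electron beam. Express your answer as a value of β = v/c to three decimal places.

β = +0.624

Invert the composition law: u' = (u − v)/(1 − uv/c²).
u' = (0.881 − 0.571) / (1 − (0.881)(0.571)) = 0.3100/0.4969 = 0.6238.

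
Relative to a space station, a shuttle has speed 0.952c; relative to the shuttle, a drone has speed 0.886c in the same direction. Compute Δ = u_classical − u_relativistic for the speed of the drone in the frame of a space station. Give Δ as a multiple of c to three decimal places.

Δ = 0.841c

Galilean: u_cl = 0.886 + 0.952 = 1.8380.
Relativistic: u_rel = (0.886 + 0.952) / (1 + 0.886·0.952) = 1.8380/1.8435 = 0.9970.
Δ = 1.8380 − 0.9970 = 0.8410.
(The classical prediction exceeds c; the relativistic result does not.)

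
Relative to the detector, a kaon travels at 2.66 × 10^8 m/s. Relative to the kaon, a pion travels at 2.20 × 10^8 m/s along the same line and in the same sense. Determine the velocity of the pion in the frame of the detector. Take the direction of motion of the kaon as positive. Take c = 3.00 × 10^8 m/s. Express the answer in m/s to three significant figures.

In units of c (dividing by 3.00 × 10^8 m/s): v = 0.887, u' = 0.733.
u = (u' + v)/(1 + u'v/c²):
u = (0.733 + 0.887) / (1 + 0.733·0.887) = 1.6200/1.6502 = 0.9817
Converting back: u = 0.9817 × 3.00 × 10^8 m/s.

2.95 × 10^8 m/s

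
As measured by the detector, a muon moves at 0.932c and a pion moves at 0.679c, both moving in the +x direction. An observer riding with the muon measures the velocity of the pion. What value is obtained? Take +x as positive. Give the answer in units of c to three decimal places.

β_A = 0.932, β_B = 0.679.
Transform to A's frame with the inverse velocity-addition law: u' = (u − v)/(1 − uv/c²), taking u = β_B and v = β_A.
u' = (0.679 − 0.932) / (1 − (0.932)(0.679)) = -0.2530/0.3672 = -0.6891.

-0.689c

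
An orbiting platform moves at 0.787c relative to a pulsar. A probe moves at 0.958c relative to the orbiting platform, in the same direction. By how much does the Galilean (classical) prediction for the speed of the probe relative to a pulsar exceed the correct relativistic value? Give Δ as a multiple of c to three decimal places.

Galilean: u_cl = 0.958 + 0.787 = 1.7450.
Relativistic: u_rel = (0.958 + 0.787) / (1 + 0.958·0.787) = 1.7450/1.7539 = 0.9949.
Δ = 1.7450 − 0.9949 = 0.7501.
(The classical prediction exceeds c; the relativistic result does not.)

Δ = 0.750c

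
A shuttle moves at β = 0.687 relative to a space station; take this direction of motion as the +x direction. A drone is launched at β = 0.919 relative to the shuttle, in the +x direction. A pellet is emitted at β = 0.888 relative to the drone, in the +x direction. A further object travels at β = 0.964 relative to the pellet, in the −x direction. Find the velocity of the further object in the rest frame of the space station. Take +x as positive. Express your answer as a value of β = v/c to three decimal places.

Apply u = (u' + v)/(1 + u'v/c²) successively, working outward toward the space station.
Start: velocity of the shuttle relative to the space station = 0.6870c.
Compose with the drone (u' = 0.919 in the shuttle frame): u_1 = (0.919 + 0.687) / (1 + 0.919·0.687) = 1.6060/1.6314 = 0.9845.
Compose with the pellet (u' = 0.888 in the drone frame): u_2 = (0.888 + 0.984) / (1 + 0.888·0.984) = 1.8725/1.8742 = 0.9991.
Compose with the further object (u' = -0.964 in the pellet frame): u_3 = (-0.964 + 0.999) / (1 + (-0.964)·0.999) = 0.0351/0.0369 = 0.9506.

β = +0.951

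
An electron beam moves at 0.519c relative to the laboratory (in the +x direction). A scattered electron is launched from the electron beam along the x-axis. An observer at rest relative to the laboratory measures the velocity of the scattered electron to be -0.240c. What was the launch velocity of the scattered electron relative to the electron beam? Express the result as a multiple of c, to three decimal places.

-0.675c

Invert the composition law: u' = (u − v)/(1 − uv/c²).
u' = (-0.240 − 0.519) / (1 − (-0.240)(0.519)) = -0.7590/1.1246 = -0.6749.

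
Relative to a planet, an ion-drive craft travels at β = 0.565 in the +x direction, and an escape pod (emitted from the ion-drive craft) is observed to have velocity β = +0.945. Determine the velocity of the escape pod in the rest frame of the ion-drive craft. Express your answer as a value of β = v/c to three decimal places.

β = +0.815

Invert the composition law: u' = (u − v)/(1 − uv/c²).
u' = (0.945 − 0.565) / (1 − (0.945)(0.565)) = 0.3800/0.4661 = 0.8153.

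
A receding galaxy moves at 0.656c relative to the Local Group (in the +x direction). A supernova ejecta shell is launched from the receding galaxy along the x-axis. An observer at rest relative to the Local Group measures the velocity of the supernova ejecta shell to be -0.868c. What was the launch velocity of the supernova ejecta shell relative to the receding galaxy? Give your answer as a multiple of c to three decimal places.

-0.971c

Invert the composition law: u' = (u − v)/(1 − uv/c²).
u' = (-0.868 − 0.656) / (1 − (-0.868)(0.656)) = -1.5240/1.5694 = -0.9711.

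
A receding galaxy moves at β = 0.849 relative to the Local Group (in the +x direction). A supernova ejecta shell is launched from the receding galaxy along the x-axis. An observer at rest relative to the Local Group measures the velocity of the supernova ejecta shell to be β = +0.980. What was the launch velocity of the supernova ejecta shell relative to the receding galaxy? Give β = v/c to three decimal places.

β = +0.780

Invert the composition law: u' = (u − v)/(1 − uv/c²).
u' = (0.980 − 0.849) / (1 − (0.980)(0.849)) = 0.1310/0.1680 = 0.7799.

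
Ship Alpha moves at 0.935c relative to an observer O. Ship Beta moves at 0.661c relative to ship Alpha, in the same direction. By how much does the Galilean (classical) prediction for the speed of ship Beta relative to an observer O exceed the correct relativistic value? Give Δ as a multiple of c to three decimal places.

Galilean: u_cl = 0.661 + 0.935 = 1.5960.
Relativistic: u_rel = (0.661 + 0.935) / (1 + 0.661·0.935) = 1.5960/1.6180 = 0.9864.
Δ = 1.5960 − 0.9864 = 0.6096.
(The classical prediction exceeds c; the relativistic result does not.)

Δ = 0.610c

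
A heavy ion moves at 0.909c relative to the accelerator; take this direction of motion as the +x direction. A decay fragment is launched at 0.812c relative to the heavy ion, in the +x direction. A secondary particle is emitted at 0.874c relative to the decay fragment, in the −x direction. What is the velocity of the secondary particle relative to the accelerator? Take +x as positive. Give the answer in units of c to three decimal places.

Apply u = (u' + v)/(1 + u'v/c²) successively, working outward toward the accelerator.
Start: velocity of the heavy ion relative to the accelerator = 0.9090c.
Compose with the decay fragment (u' = 0.812 in the heavy ion frame): u_1 = (0.812 + 0.909) / (1 + 0.812·0.909) = 1.7210/1.7381 = 0.9902.
Compose with the secondary particle (u' = -0.874 in the decay fragment frame): u_2 = (-0.874 + 0.990) / (1 + (-0.874)·0.990) = 0.1162/0.1346 = 0.8630.

+0.863c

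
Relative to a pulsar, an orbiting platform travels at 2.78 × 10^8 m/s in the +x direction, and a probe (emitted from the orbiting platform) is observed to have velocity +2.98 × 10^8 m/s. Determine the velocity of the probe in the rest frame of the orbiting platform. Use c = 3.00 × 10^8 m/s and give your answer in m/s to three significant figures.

v = 0.927c, u = 0.993c.
Invert the composition law: u' = (u − v)/(1 − uv/c²).
u' = (0.993 − 0.927) / (1 − (0.993)(0.927)) = 0.0667/0.0795 = 0.8385.
u' = 0.8385 × 3.00 × 10^8 m/s.

+2.52 × 10^8 m/s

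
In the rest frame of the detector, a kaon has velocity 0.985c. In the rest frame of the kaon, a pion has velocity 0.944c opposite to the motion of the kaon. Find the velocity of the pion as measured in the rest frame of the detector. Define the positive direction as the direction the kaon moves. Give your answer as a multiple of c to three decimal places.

+0.584c

With v = 0.985 and u' = -0.944 (in units of c),
u = (u' + v)/(1 + u'v/c²):
u = (-0.944 + 0.985) / (1 + (-0.944)·0.985) = 0.0410/0.0702 = 0.5844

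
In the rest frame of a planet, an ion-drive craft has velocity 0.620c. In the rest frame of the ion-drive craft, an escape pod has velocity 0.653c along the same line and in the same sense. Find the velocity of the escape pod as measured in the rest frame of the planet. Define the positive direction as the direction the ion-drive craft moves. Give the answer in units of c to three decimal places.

0.906c

With v = 0.620 and u' = 0.653 (in units of c),
u = (u' + v)/(1 + u'v/c²):
u = (0.653 + 0.620) / (1 + 0.653·0.620) = 1.2730/1.4049 = 0.9061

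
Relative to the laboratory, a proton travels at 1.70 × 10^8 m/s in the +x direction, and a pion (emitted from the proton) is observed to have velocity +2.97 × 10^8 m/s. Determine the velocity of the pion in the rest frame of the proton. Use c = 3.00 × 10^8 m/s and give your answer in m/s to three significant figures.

v = 0.567c, u = 0.990c.
Invert the composition law: u' = (u − v)/(1 − uv/c²).
u' = (0.990 − 0.567) / (1 − (0.990)(0.567)) = 0.4233/0.4390 = 0.9643.
u' = 0.9643 × 3.00 × 10^8 m/s.

+2.89 × 10^8 m/s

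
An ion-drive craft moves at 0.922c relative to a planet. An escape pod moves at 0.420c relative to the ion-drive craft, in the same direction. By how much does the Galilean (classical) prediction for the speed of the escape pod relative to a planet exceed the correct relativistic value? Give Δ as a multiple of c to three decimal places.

Δ = 0.375c

Galilean: u_cl = 0.420 + 0.922 = 1.3420.
Relativistic: u_rel = (0.420 + 0.922) / (1 + 0.420·0.922) = 1.3420/1.3872 = 0.9674.
Δ = 1.3420 − 0.9674 = 0.3746.
(The classical prediction exceeds c; the relativistic result does not.)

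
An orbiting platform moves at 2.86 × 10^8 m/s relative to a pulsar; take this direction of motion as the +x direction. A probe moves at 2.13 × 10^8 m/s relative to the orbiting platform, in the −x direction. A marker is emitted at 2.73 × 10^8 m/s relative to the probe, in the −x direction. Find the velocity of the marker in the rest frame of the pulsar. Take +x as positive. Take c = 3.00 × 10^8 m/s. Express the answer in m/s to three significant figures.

-1.50 × 10^8 m/s

Apply u = (u' + v)/(1 + u'v/c²) successively, working outward toward the pulsar.
(Dividing each given speed by c = 3.00 × 10^8 m/s to work in units of c.)
Start: velocity of the orbiting platform relative to the pulsar = 0.9533c.
Compose with the probe (u' = -0.710 in the orbiting platform frame): u_1 = (-0.710 + 0.953) / (1 + (-0.710)·0.953) = 0.2433/0.3231 = 0.7530.
Compose with the marker (u' = -0.910 in the probe frame): u_2 = (-0.910 + 0.753) / (1 + (-0.910)·0.753) = -0.1570/0.3147 = -0.4987.
So u = -0.4987 × 3.00 × 10^8 m/s.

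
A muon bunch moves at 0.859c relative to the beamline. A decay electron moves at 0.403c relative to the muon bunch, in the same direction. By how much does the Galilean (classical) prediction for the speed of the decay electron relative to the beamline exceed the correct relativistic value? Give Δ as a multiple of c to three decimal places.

Galilean: u_cl = 0.403 + 0.859 = 1.2620.
Relativistic: u_rel = (0.403 + 0.859) / (1 + 0.403·0.859) = 1.2620/1.3462 = 0.9375.
Δ = 1.2620 − 0.9375 = 0.3245.
(The classical prediction exceeds c; the relativistic result does not.)

Δ = 0.325c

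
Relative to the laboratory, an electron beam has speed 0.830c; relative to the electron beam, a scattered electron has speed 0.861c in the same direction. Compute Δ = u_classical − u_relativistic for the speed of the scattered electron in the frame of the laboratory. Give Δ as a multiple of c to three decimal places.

Galilean: u_cl = 0.861 + 0.830 = 1.6910.
Relativistic: u_rel = (0.861 + 0.830) / (1 + 0.861·0.830) = 1.6910/1.7146 = 0.9862.
Δ = 1.6910 − 0.9862 = 0.7048.
(The classical prediction exceeds c; the relativistic result does not.)

Δ = 0.705c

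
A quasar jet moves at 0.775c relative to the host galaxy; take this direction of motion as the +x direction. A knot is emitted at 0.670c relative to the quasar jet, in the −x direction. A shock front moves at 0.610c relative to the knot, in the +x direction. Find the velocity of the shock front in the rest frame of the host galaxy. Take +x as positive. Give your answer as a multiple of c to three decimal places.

+0.731c

Apply u = (u' + v)/(1 + u'v/c²) successively, working outward toward the host galaxy.
Start: velocity of the quasar jet relative to the host galaxy = 0.7750c.
Compose with the knot (u' = -0.670 in the quasar jet frame): u_1 = (-0.670 + 0.775) / (1 + (-0.670)·0.775) = 0.1050/0.4808 = 0.2184.
Compose with the shock front (u' = 0.610 in the knot frame): u_2 = (0.610 + 0.218) / (1 + 0.610·0.218) = 0.8284/1.1332 = 0.7310.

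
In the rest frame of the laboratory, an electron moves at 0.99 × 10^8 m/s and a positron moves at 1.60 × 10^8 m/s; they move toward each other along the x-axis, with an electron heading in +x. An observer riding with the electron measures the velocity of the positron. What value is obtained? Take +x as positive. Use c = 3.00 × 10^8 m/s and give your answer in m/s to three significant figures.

β_A = 0.330, β_B = -0.533 (dividing each by c = 3.00 × 10^8 m/s).
Transform to A's frame with the inverse velocity-addition law: u' = (u − v)/(1 − uv/c²), taking u = β_B and v = β_A.
u' = (-0.533 − 0.330) / (1 − (0.330)(-0.533)) = -0.8633/1.1760 = -0.7341.
u' = -0.7341 × 3.00 × 10^8 m/s.

-2.20 × 10^8 m/s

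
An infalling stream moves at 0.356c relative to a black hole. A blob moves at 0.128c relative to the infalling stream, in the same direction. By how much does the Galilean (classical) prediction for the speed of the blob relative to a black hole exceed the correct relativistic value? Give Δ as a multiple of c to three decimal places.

Δ = 0.021c

Galilean: u_cl = 0.128 + 0.356 = 0.4840.
Relativistic: u_rel = (0.128 + 0.356) / (1 + 0.128·0.356) = 0.4840/1.0456 = 0.4629.
Δ = 0.4840 − 0.4629 = 0.0211.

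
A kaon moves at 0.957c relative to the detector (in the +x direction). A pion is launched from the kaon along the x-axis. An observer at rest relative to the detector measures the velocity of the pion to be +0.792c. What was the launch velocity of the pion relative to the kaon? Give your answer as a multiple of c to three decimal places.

-0.682c

Invert the composition law: u' = (u − v)/(1 − uv/c²).
u' = (0.792 − 0.957) / (1 − (0.792)(0.957)) = -0.1650/0.2421 = -0.6817.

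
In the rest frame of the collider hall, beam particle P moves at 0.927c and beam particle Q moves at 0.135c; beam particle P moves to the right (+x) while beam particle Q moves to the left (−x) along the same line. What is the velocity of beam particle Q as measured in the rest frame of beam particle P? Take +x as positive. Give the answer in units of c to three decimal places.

-0.944c

β_A = 0.927, β_B = -0.135.
Transform to A's frame with the inverse velocity-addition law: u' = (u − v)/(1 − uv/c²), taking u = β_B and v = β_A.
u' = (-0.135 − 0.927) / (1 − (0.927)(-0.135)) = -1.0620/1.1251 = -0.9439.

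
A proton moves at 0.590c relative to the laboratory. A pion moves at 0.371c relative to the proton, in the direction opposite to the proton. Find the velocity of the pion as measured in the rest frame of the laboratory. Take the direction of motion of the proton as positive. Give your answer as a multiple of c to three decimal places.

With v = 0.590 and u' = -0.371 (in units of c),
u = (u' + v)/(1 + u'v/c²):
u = (-0.371 + 0.590) / (1 + (-0.371)·0.590) = 0.2190/0.7811 = 0.2804

+0.280c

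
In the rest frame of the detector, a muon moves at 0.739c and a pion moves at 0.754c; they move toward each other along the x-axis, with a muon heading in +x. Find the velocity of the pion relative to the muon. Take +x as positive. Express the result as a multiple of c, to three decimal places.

β_A = 0.739, β_B = -0.754.
Transform to A's frame with the inverse velocity-addition law: u' = (u − v)/(1 − uv/c²), taking u = β_B and v = β_A.
u' = (-0.754 − 0.739) / (1 − (0.739)(-0.754)) = -1.4930/1.5572 = -0.9588.

-0.959c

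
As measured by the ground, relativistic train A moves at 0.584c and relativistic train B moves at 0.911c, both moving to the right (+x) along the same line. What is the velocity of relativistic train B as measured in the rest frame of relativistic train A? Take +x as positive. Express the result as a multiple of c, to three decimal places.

β_A = 0.584, β_B = 0.911.
Transform to A's frame with the inverse velocity-addition law: u' = (u − v)/(1 − uv/c²), taking u = β_B and v = β_A.
u' = (0.911 − 0.584) / (1 − (0.584)(0.911)) = 0.3270/0.4680 = 0.6988.

+0.699c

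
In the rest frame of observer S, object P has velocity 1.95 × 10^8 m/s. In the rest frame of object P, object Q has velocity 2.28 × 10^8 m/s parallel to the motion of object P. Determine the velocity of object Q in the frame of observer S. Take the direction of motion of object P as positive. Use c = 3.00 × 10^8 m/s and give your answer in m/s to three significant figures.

In units of c (dividing by 3.00 × 10^8 m/s): v = 0.650, u' = 0.760.
u = (u' + v)/(1 + u'v/c²):
u = (0.760 + 0.650) / (1 + 0.760·0.650) = 1.4100/1.4940 = 0.9438
(Galilean addition would give +1.410c, exceeding c.)
Converting back: u = 0.9438 × 3.00 × 10^8 m/s.

2.83 × 10^8 m/s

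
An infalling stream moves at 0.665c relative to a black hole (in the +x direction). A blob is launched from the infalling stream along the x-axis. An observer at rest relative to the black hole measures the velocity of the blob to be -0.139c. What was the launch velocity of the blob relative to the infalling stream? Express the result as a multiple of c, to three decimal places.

Invert the composition law: u' = (u − v)/(1 − uv/c²).
u' = (-0.139 − 0.665) / (1 − (-0.139)(0.665)) = -0.8040/1.0924 = -0.7360.

-0.736c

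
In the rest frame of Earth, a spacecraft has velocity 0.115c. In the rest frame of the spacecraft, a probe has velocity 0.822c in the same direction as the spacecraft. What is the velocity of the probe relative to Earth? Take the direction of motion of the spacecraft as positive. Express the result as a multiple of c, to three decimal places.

With v = 0.115 and u' = 0.822 (in units of c),
u = (u' + v)/(1 + u'v/c²):
u = (0.822 + 0.115) / (1 + 0.822·0.115) = 0.9370/1.0945 = 0.8561

0.856c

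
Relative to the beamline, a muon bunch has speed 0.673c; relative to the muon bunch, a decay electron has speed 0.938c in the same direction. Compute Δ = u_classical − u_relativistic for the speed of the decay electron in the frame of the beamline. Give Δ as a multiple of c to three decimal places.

Galilean: u_cl = 0.938 + 0.673 = 1.6110.
Relativistic: u_rel = (0.938 + 0.673) / (1 + 0.938·0.673) = 1.6110/1.6313 = 0.9876.
Δ = 1.6110 − 0.9876 = 0.6234.
(The classical prediction exceeds c; the relativistic result does not.)

Δ = 0.623c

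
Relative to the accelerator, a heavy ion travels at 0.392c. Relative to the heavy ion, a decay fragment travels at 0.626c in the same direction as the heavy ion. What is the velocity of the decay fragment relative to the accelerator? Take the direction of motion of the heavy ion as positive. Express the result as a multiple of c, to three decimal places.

With v = 0.392 and u' = 0.626 (in units of c),
u = (u' + v)/(1 + u'v/c²):
u = (0.626 + 0.392) / (1 + 0.626·0.392) = 1.0180/1.2454 = 0.8174

0.817c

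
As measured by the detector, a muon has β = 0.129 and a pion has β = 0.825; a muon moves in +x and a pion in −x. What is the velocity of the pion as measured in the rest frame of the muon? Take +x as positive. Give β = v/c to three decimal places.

β_A = 0.129, β_B = -0.825.
Transform to A's frame with the inverse velocity-addition law: u' = (u − v)/(1 − uv/c²), taking u = β_B and v = β_A.
u' = (-0.825 − 0.129) / (1 − (0.129)(-0.825)) = -0.9540/1.1064 = -0.8622.

β = -0.862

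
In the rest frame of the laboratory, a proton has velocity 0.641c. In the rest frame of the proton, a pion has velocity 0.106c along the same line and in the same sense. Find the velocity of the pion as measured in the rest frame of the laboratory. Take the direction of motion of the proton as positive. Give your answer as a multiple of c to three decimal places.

With v = 0.641 and u' = 0.106 (in units of c),
u = (u' + v)/(1 + u'v/c²):
u = (0.106 + 0.641) / (1 + 0.106·0.641) = 0.7470/1.0679 = 0.6995

0.699c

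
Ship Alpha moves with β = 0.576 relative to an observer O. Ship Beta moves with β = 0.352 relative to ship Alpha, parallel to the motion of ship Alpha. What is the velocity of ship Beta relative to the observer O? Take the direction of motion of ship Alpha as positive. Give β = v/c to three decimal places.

β = 0.772

With v = 0.576 and u' = 0.352 (in units of c),
u = (u' + v)/(1 + u'v/c²):
u = (0.352 + 0.576) / (1 + 0.352·0.576) = 0.9280/1.2028 = 0.7716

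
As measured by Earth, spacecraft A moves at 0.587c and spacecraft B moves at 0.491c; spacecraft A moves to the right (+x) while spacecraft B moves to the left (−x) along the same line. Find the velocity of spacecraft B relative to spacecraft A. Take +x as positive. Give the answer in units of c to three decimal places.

β_A = 0.587, β_B = -0.491.
Transform to A's frame with the inverse velocity-addition law: u' = (u − v)/(1 − uv/c²), taking u = β_B and v = β_A.
u' = (-0.491 − 0.587) / (1 − (0.587)(-0.491)) = -1.0780/1.2882 = -0.8368.

-0.837c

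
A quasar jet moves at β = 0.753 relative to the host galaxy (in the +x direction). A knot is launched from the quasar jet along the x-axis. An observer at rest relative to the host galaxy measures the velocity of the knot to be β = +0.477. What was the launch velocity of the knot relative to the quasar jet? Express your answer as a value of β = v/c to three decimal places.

β = -0.431

Invert the composition law: u' = (u − v)/(1 − uv/c²).
u' = (0.477 − 0.753) / (1 − (0.477)(0.753)) = -0.2760/0.6408 = -0.4307.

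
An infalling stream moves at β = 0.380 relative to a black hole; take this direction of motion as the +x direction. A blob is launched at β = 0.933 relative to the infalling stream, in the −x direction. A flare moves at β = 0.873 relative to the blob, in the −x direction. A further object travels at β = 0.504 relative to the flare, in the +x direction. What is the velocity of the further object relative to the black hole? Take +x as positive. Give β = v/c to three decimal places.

Apply u = (u' + v)/(1 + u'v/c²) successively, working outward toward the black hole.
Start: velocity of the infalling stream relative to the black hole = 0.3800c.
Compose with the blob (u' = -0.933 in the infalling stream frame): u_1 = (-0.933 + 0.380) / (1 + (-0.933)·0.380) = -0.5530/0.6455 = -0.8568.
Compose with the flare (u' = -0.873 in the blob frame): u_2 = (-0.873 + (-0.857)) / (1 + (-0.873)·(-0.857)) = -1.7298/1.7479 = -0.9896.
Compose with the further object (u' = 0.504 in the flare frame): u_3 = (0.504 + (-0.990)) / (1 + 0.504·(-0.990)) = -0.4856/0.5012 = -0.9688.

β = -0.969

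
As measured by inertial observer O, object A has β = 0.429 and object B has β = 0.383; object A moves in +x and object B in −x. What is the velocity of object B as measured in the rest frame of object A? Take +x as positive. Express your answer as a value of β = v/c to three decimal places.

β = -0.697

β_A = 0.429, β_B = -0.383.
Transform to A's frame with the inverse velocity-addition law: u' = (u − v)/(1 − uv/c²), taking u = β_B and v = β_A.
u' = (-0.383 − 0.429) / (1 − (0.429)(-0.383)) = -0.8120/1.1643 = -0.6974.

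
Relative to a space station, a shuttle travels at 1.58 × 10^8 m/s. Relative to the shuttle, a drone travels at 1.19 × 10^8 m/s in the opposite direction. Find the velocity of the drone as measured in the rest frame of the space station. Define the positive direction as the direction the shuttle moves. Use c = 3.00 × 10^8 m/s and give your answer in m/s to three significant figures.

In units of c (dividing by 3.00 × 10^8 m/s): v = 0.527, u' = -0.397.
u = (u' + v)/(1 + u'v/c²):
u = (-0.397 + 0.527) / (1 + (-0.397)·0.527) = 0.1300/0.7911 = 0.1643
Converting back: u = 0.1643 × 3.00 × 10^8 m/s.

+4.93 × 10^7 m/s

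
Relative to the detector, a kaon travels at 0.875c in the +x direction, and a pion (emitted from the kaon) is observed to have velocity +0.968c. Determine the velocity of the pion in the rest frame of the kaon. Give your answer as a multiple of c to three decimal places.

+0.608c

Invert the composition law: u' = (u − v)/(1 − uv/c²).
u' = (0.968 − 0.875) / (1 − (0.968)(0.875)) = 0.0930/0.1530 = 0.6078.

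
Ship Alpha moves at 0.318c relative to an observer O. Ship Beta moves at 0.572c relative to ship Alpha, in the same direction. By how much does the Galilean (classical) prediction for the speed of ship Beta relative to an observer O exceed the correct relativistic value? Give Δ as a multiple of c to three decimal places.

Galilean: u_cl = 0.572 + 0.318 = 0.8900.
Relativistic: u_rel = (0.572 + 0.318) / (1 + 0.572·0.318) = 0.8900/1.1819 = 0.7530.
Δ = 0.8900 − 0.7530 = 0.1370.

Δ = 0.137c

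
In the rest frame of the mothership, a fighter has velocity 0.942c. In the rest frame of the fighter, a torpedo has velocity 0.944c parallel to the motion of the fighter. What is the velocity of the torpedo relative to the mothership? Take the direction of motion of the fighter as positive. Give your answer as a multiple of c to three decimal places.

0.998c

With v = 0.942 and u' = 0.944 (in units of c),
u = (u' + v)/(1 + u'v/c²):
u = (0.944 + 0.942) / (1 + 0.944·0.942) = 1.8860/1.8892 = 0.9983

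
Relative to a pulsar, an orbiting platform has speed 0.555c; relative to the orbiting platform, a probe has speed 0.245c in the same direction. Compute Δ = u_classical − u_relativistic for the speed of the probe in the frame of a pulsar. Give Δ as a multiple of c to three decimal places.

Galilean: u_cl = 0.245 + 0.555 = 0.8000.
Relativistic: u_rel = (0.245 + 0.555) / (1 + 0.245·0.555) = 0.8000/1.1360 = 0.7042.
Δ = 0.8000 − 0.7042 = 0.0958.

Δ = 0.096c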